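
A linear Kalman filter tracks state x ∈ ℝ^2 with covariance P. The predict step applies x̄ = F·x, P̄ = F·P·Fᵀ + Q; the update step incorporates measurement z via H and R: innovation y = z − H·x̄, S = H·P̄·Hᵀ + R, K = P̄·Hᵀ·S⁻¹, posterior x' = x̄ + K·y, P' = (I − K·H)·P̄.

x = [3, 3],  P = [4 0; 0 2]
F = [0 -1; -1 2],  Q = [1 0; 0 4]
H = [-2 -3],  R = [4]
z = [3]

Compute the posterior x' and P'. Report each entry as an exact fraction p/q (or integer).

x̄ = F·x = [-3, 3]
P̄ = F·P·Fᵀ + Q = [3 -4; -4 16]
y = z − H·x̄ = [6]
S = H·P̄·Hᵀ + R = [112]
K = P̄·Hᵀ·S⁻¹ = [3/56; -5/14]
x' = x̄ + K·y = [-75/28, 6/7]
P' = (I − K·H)·P̄ = [75/28 -13/7; -13/7 12/7]

x' = [-75/28, 6/7]
P' = [75/28 -13/7; -13/7 12/7]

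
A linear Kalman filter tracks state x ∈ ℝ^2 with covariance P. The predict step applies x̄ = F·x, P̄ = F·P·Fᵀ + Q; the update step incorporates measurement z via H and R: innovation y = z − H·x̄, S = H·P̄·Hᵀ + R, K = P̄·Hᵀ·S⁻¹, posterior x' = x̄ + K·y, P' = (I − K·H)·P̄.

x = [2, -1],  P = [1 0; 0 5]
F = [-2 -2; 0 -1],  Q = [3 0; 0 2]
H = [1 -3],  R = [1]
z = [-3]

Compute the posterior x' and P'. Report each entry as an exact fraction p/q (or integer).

x̄ = F·x = [-2, 1]
P̄ = F·P·Fᵀ + Q = [27 10; 10 7]
y = z − H·x̄ = [2]
S = H·P̄·Hᵀ + R = [31]
K = P̄·Hᵀ·S⁻¹ = [-3/31; -11/31]
x' = x̄ + K·y = [-68/31, 9/31]
P' = (I − K·H)·P̄ = [828/31 277/31; 277/31 96/31]

x' = [-68/31, 9/31]
P' = [828/31 277/31; 277/31 96/31]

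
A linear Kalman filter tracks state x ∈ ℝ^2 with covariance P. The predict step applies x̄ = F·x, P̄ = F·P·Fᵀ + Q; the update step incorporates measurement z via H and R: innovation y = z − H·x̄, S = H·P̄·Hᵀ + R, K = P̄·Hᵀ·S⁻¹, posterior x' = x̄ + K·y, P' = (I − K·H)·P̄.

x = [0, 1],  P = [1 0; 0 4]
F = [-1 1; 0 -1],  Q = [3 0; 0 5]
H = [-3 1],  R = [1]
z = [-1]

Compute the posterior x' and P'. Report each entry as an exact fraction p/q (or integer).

x̄ = F·x = [1, -1]
P̄ = F·P·Fᵀ + Q = [8 -4; -4 9]
y = z − H·x̄ = [3]
S = H·P̄·Hᵀ + R = [106]
K = P̄·Hᵀ·S⁻¹ = [-14/53; 21/106]
x' = x̄ + K·y = [11/53, -43/106]
P' = (I − K·H)·P̄ = [32/53 82/53; 82/53 513/106]

x' = [11/53, -43/106]
P' = [32/53 82/53; 82/53 513/106]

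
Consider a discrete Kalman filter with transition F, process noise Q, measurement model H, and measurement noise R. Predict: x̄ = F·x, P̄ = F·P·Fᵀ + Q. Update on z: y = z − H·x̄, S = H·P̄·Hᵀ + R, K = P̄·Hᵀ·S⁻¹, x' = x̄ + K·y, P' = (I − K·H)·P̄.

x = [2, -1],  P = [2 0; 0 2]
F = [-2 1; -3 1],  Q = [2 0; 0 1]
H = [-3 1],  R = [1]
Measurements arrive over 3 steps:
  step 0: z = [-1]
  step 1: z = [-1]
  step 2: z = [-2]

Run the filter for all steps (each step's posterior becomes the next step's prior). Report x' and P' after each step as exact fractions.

step 0: x' = [-16/23, -133/46], P' = [34/23 91/23; 91/23 525/46]
step 1: x' = [-3/362, -317/362], P' = [117/362 118/181; 118/181 1427/724]
step 2: x' = [2728/8315, -7097/8315], P' = [10803/33260 21813/33260; 21813/33260 65463/33260]

step 0: x̄ = F·x = [-5, -7]
step 0: P̄ = F·P·Fᵀ + Q = [12 14; 14 21]
step 0: y = z − H·x̄ = [-9]
step 0: S = H·P̄·Hᵀ + R = [46]
step 0: K = P̄·Hᵀ·S⁻¹ = [-11/23; -21/46]
step 0: x' = x̄ + K·y = [-16/23, -133/46]
step 0: P' = (I − K·H)·P̄ = [34/23 91/23; 91/23 525/46]
step 1: x̄ = F·x = [-3/2, -37/46]
step 1: P̄ = F·P·Fᵀ + Q = [7/2 1/2; 1/2 91/46]
step 1: y = z − H·x̄ = [-108/23]
step 1: S = H·P̄·Hᵀ + R = [724/23]
step 1: K = P̄·Hᵀ·S⁻¹ = [-115/362; 11/724]
step 1: x' = x̄ + K·y = [-3/362, -317/362]
step 1: P' = (I − K·H)·P̄ = [117/362 118/181; 118/181 1427/724]
step 2: x̄ = F·x = [-311/362, -154/181]
step 2: P̄ = F·P·Fᵀ + Q = [1923/724 471/724; 471/724 1425/724]
step 2: y = z − H·x̄ = [-1349/362]
step 2: S = H·P̄·Hᵀ + R = [8315/362]
step 2: K = P̄·Hᵀ·S⁻¹ = [-2649/8315; 6/8315]
step 2: x' = x̄ + K·y = [2728/8315, -7097/8315]
step 2: P' = (I − K·H)·P̄ = [10803/33260 21813/33260; 21813/33260 65463/33260]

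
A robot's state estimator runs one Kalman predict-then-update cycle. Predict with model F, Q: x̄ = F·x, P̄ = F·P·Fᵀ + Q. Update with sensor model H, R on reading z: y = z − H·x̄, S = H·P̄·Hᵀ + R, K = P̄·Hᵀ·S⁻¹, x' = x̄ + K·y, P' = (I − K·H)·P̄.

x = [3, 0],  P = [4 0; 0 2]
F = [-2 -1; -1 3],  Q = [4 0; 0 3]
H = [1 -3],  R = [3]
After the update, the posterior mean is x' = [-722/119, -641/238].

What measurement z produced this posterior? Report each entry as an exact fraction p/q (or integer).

x̄ = F·x = [-6, -3]
P̄ = F·P·Fᵀ + Q = [22 2; 2 25]
S = H·P̄·Hᵀ + R = [238]
K = P̄·Hᵀ·S⁻¹ = [8/119; -73/238]
x' − x̄ = [-8/119, 73/238] = K·y
y = (KᵀK)⁻¹·Kᵀ·(x' − x̄) = [-1]
z = y + H·x̄ = [-1] + [3] = [2]

z = [2]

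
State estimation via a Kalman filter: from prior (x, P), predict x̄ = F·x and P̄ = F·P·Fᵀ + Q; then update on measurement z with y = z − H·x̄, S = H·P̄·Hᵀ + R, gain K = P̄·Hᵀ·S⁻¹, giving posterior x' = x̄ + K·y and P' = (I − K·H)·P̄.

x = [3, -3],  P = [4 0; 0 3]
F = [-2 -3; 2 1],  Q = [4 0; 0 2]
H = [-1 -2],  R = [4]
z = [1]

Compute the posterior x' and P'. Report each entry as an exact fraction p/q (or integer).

x' = [27/7, -13/7]
P' = [1636/35 -824/35; -824/35 446/35]

x̄ = F·x = [3, 3]
P̄ = F·P·Fᵀ + Q = [47 -25; -25 21]
y = z − H·x̄ = [10]
S = H·P̄·Hᵀ + R = [35]
K = P̄·Hᵀ·S⁻¹ = [3/35; -17/35]
x' = x̄ + K·y = [27/7, -13/7]
P' = (I − K·H)·P̄ = [1636/35 -824/35; -824/35 446/35]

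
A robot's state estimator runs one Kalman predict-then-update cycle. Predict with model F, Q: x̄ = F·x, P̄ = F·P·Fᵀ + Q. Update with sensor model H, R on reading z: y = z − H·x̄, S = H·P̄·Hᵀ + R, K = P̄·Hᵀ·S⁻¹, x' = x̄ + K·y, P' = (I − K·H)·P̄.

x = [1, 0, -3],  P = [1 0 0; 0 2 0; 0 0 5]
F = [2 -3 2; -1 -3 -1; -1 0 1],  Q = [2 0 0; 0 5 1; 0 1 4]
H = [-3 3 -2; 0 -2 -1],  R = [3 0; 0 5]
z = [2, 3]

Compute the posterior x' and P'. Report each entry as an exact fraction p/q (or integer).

x' = [29582/76747, -30301/76747, -170419/76747]
P' = [571768/76747 276282/76747 -417114/76747; 276282/76747 166438/76747 -170151/76747; -417114/76747 -170151/76747 380487/76747]

x̄ = F·x = [-4, 2, -4]
P̄ = F·P·Fᵀ + Q = [44 6 8; 6 29 -3; 8 -3 10]
y = z − H·x̄ = [-24, 3]
S = H·P̄·Hᵀ + R = [724 -97; -97 119]
K = P̄·Hᵀ·S⁻¹ = [-17410/76747 -27090/76747; 3590/76747 -32545/76747; -6695/76747 -8037/76747]
x' = x̄ + K·y = [29582/76747, -30301/76747, -170419/76747]
P' = (I − K·H)·P̄ = [571768/76747 276282/76747 -417114/76747; 276282/76747 166438/76747 -170151/76747; -417114/76747 -170151/76747 380487/76747]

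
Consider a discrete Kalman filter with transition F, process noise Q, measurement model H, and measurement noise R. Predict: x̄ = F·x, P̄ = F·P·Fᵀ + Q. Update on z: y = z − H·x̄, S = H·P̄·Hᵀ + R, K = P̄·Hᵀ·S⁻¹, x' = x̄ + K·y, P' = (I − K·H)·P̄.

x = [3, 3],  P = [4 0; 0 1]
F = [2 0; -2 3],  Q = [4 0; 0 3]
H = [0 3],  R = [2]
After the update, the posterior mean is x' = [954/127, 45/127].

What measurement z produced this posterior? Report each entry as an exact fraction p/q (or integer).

z = [1]

x̄ = F·x = [6, 3]
P̄ = F·P·Fᵀ + Q = [20 -16; -16 28]
S = H·P̄·Hᵀ + R = [254]
K = P̄·Hᵀ·S⁻¹ = [-24/127; 42/127]
x' − x̄ = [192/127, -336/127] = K·y
y = (KᵀK)⁻¹·Kᵀ·(x' − x̄) = [-8]
z = y + H·x̄ = [-8] + [9] = [1]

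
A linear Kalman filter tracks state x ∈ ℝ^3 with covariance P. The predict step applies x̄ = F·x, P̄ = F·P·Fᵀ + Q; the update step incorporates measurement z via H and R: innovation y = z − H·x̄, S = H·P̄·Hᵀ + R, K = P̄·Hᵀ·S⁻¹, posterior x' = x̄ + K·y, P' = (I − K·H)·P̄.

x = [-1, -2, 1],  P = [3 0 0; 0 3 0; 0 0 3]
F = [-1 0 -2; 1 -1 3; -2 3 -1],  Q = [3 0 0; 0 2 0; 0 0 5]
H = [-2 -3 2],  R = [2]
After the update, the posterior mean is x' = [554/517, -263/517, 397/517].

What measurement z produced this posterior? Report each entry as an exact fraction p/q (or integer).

x̄ = F·x = [-1, 4, -5]
P̄ = F·P·Fᵀ + Q = [18 -21 12; -21 35 -24; 12 -24 47]
S = H·P̄·Hᵀ + R = [517]
K = P̄·Hᵀ·S⁻¹ = [51/517; -111/517; 142/517]
x' − x̄ = [1071/517, -2331/517, 2982/517] = K·y
y = (KᵀK)⁻¹·Kᵀ·(x' − x̄) = [21]
z = y + H·x̄ = [21] + [-20] = [1]

z = [1]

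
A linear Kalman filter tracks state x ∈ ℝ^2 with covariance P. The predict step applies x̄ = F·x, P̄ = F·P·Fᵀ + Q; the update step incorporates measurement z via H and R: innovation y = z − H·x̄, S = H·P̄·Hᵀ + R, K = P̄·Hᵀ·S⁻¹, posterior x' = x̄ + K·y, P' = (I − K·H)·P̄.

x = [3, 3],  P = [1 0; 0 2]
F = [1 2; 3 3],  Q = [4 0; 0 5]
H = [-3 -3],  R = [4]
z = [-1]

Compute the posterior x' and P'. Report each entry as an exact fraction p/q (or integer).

x' = [-87/97, 942/679]
P' = [253/97 -237/97; -237/97 1847/679]

x̄ = F·x = [9, 18]
P̄ = F·P·Fᵀ + Q = [13 15; 15 32]
y = z − H·x̄ = [80]
S = H·P̄·Hᵀ + R = [679]
K = P̄·Hᵀ·S⁻¹ = [-12/97; -141/679]
x' = x̄ + K·y = [-87/97, 942/679]
P' = (I − K·H)·P̄ = [253/97 -237/97; -237/97 1847/679]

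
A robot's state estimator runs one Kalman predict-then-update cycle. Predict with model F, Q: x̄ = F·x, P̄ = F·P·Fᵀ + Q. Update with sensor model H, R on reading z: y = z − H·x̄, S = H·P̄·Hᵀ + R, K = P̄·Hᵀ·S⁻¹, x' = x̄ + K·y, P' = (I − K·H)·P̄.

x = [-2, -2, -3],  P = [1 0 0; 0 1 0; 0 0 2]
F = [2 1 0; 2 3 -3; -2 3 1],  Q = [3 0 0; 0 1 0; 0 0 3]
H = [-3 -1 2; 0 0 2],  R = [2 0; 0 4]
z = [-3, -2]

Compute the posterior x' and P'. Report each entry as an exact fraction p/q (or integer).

x' = [-1481/721, 4258/721, -1077/721]
P' = [4785/2884 -11013/2884 271/721; -11013/2884 38977/2884 491/721; 271/721 491/721 662/721]

x̄ = F·x = [-6, -1, -5]
P̄ = F·P·Fᵀ + Q = [8 7 -1; 7 32 -1; -1 -1 18]
y = z − H·x̄ = [-12, 8]
S = H·P̄·Hᵀ + R = [236 80; 80 76]
K = P̄·Hᵀ·S⁻¹ = [-587/2884 271/1442; -1005/2884 491/1442; 10/721 331/721]
x' = x̄ + K·y = [-1481/721, 4258/721, -1077/721]
P' = (I − K·H)·P̄ = [4785/2884 -11013/2884 271/721; -11013/2884 38977/2884 491/721; 271/721 491/721 662/721]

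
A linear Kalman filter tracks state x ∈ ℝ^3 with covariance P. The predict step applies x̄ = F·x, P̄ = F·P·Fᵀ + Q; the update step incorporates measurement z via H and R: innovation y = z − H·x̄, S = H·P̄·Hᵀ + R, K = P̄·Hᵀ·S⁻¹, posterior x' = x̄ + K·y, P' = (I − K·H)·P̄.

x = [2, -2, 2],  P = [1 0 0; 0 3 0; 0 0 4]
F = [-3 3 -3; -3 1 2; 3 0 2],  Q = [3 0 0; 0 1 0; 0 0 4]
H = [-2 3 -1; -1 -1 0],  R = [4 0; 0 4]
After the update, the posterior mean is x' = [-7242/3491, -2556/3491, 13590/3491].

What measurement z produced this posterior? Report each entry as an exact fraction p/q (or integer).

x̄ = F·x = [-18, -4, 10]
P̄ = F·P·Fᵀ + Q = [75 -6 -33; -6 29 7; -33 7 29]
S = H·P̄·Hᵀ + R = [492 43; 43 96]
K = P̄·Hᵀ·S⁻¹ = [-9993/45383 -28143/45383; 9821/45383 -15272/45383; 4450/45383 10298/45383]
x' − x̄ = [55596/3491, 11408/3491, -21320/3491] = K·y
y = (KᵀK)⁻¹·Kᵀ·(x' − x̄) = [-16, -20]
z = y + H·x̄ = [-16, -20] + [14, 22] = [-2, 2]

z = [-2, 2]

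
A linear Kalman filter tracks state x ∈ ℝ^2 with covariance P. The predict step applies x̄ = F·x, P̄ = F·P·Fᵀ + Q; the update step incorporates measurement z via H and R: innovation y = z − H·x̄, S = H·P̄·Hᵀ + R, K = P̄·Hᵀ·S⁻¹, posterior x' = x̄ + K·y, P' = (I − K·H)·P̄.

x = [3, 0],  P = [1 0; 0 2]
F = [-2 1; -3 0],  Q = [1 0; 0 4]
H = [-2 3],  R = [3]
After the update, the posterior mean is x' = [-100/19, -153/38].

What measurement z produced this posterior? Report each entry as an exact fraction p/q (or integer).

x̄ = F·x = [-6, -9]
P̄ = F·P·Fᵀ + Q = [7 6; 6 13]
S = H·P̄·Hᵀ + R = [76]
K = P̄·Hᵀ·S⁻¹ = [1/19; 27/76]
x' − x̄ = [14/19, 189/38] = K·y
y = (KᵀK)⁻¹·Kᵀ·(x' − x̄) = [14]
z = y + H·x̄ = [14] + [-15] = [-1]

z = [-1]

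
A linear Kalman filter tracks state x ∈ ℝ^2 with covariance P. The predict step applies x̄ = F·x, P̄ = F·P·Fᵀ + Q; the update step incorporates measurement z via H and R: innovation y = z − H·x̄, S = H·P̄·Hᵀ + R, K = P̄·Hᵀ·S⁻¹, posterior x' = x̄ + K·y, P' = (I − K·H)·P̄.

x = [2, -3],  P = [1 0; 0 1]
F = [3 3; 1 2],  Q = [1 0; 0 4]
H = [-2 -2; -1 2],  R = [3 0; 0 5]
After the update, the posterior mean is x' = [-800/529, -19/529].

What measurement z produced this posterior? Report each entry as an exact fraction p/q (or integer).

x̄ = F·x = [-3, -4]
P̄ = F·P·Fᵀ + Q = [19 9; 9 9]
S = H·P̄·Hᵀ + R = [187 -16; -16 24]
K = P̄·Hᵀ·S⁻¹ = [-170/529 -1083/4232; -90/529 1107/4232]
x' − x̄ = [787/529, 2097/529] = K·y
y = (KᵀK)⁻¹·Kᵀ·(x' − x̄) = [-11, 8]
z = y + H·x̄ = [-11, 8] + [14, -5] = [3, 3]

z = [3, 3]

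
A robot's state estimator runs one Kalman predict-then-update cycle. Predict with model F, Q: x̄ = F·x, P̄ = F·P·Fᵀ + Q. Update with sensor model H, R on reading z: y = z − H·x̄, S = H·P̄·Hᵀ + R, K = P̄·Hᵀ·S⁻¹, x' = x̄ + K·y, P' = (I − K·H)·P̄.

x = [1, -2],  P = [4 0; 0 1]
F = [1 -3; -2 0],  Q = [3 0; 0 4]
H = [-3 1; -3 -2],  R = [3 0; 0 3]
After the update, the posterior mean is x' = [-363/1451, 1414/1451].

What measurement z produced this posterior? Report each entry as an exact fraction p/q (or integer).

x̄ = F·x = [7, -2]
P̄ = F·P·Fᵀ + Q = [16 -8; -8 20]
S = H·P̄·Hᵀ + R = [215 80; 80 131]
K = P̄·Hᵀ·S⁻¹ = [-1592/7255 -160/1451; 2348/7255 -464/1451]
x' − x̄ = [-10520/1451, 4316/1451] = K·y
y = (KᵀK)⁻¹·Kᵀ·(x' − x̄) = [25, 16]
z = y + H·x̄ = [25, 16] + [-23, -17] = [2, -1]

z = [2, -1]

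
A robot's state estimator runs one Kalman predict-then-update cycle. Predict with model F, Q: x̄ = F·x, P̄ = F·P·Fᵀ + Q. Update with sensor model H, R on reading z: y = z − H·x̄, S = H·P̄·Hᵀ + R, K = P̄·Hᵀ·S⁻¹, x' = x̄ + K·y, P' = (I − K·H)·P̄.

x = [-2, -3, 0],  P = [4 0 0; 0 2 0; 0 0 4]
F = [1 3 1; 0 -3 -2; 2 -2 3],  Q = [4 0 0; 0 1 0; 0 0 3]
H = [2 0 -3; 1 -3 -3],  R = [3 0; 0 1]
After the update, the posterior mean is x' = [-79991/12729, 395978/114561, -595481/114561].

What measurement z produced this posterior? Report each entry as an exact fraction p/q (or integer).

z = [3, -1]

x̄ = F·x = [-11, 9, 2]
P̄ = F·P·Fᵀ + Q = [30 -26 8; -26 35 -12; 8 -12 63]
S = H·P̄·Hᵀ + R = [594 603; 603 805]
K = P̄·Hᵀ·S⁻¹ = [-2408/12729 1044/4243; 44405/114561 -5198/12729; -51830/114561 2021/12729]
x' − x̄ = [60028/12729, -635071/114561, -824603/114561] = K·y
y = (KᵀK)⁻¹·Kᵀ·(x' − x̄) = [31, 43]
z = y + H·x̄ = [31, 43] + [-28, -44] = [3, -1]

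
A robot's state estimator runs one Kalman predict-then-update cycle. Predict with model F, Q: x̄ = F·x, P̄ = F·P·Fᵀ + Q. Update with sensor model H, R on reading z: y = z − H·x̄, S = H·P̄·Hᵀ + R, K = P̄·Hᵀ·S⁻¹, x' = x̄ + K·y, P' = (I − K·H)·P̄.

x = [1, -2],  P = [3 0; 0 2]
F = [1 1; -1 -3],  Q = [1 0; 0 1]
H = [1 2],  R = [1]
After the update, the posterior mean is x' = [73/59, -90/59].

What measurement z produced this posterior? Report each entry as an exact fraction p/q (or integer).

x̄ = F·x = [-1, 5]
P̄ = F·P·Fᵀ + Q = [6 -9; -9 22]
S = H·P̄·Hᵀ + R = [59]
K = P̄·Hᵀ·S⁻¹ = [-12/59; 35/59]
x' − x̄ = [132/59, -385/59] = K·y
y = (KᵀK)⁻¹·Kᵀ·(x' − x̄) = [-11]
z = y + H·x̄ = [-11] + [9] = [-2]

z = [-2]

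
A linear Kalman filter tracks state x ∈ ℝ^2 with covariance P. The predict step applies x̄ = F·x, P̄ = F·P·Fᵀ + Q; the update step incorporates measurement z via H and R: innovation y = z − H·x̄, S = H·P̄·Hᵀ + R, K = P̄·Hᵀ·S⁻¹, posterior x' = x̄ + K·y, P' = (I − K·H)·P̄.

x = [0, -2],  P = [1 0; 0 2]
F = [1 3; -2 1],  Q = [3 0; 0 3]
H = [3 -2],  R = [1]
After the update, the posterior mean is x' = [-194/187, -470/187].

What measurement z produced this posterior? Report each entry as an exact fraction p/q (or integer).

x̄ = F·x = [-6, -2]
P̄ = F·P·Fᵀ + Q = [22 4; 4 9]
S = H·P̄·Hᵀ + R = [187]
K = P̄·Hᵀ·S⁻¹ = [58/187; -6/187]
x' − x̄ = [928/187, -96/187] = K·y
y = (KᵀK)⁻¹·Kᵀ·(x' − x̄) = [16]
z = y + H·x̄ = [16] + [-14] = [2]

z = [2]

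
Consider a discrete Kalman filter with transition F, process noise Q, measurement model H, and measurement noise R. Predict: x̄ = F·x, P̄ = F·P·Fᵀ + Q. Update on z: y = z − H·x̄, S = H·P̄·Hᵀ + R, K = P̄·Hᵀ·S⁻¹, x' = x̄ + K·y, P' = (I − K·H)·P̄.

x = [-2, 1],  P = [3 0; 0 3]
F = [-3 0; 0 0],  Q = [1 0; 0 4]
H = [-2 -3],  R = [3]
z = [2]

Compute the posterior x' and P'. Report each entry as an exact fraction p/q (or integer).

x' = [122/151, -168/151]
P' = [1092/151 -672/151; -672/151 460/151]

x̄ = F·x = [6, 0]
P̄ = F·P·Fᵀ + Q = [28 0; 0 4]
y = z − H·x̄ = [14]
S = H·P̄·Hᵀ + R = [151]
K = P̄·Hᵀ·S⁻¹ = [-56/151; -12/151]
x' = x̄ + K·y = [122/151, -168/151]
P' = (I − K·H)·P̄ = [1092/151 -672/151; -672/151 460/151]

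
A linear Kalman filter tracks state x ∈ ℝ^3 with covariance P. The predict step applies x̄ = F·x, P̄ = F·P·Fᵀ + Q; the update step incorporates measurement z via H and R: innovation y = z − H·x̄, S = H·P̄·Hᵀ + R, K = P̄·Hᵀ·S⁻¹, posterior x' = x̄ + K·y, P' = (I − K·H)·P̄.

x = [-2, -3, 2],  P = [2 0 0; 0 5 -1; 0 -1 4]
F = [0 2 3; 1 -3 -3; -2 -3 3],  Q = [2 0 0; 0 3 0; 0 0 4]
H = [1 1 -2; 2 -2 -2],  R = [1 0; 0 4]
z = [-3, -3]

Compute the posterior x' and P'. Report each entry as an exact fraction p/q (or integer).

x̄ = F·x = [0, 1, 19]
P̄ = F·P·Fᵀ + Q = [46 -51 9; -51 68 5; 9 5 111]
y = z − H·x̄ = [34, 37]
S = H·P̄·Hᵀ + R = [401 356; 356 1280]
K = P̄·Hᵀ·S⁻¹ = [-5756/24159 19691/96636; 2026/8053 -8495/32212; -7919/16106 -1961/64424]
x' = x̄ + K·y = [-18083/32212, -6567/32212, 74515/64424]
P' = (I − K·H)·P̄ = [112522/24159 9675/8053 49101/16106; 9675/8053 6732/8053 14381/16106; 49101/16106 14381/16106 71401/32212]

x' = [-18083/32212, -6567/32212, 74515/64424]
P' = [112522/24159 9675/8053 49101/16106; 9675/8053 6732/8053 14381/16106; 49101/16106 14381/16106 71401/32212]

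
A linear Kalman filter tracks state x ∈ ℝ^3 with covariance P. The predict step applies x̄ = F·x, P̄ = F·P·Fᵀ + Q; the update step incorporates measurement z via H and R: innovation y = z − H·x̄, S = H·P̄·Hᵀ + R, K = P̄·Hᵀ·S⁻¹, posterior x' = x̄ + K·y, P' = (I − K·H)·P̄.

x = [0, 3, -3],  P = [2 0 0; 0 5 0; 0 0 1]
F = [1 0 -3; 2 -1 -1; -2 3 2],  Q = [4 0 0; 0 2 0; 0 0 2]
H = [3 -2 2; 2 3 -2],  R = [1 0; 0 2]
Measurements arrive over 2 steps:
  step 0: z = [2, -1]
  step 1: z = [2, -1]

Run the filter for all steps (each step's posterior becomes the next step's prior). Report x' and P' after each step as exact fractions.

step 0: x' = [71797/200423, -86469/200423, 23142/200423], P' = [36413/200423 -70114/200423 -104237/200423; -70114/200423 387702/200423 489712/200423; -104237/200423 489712/200423 662041/200423]
step 1: x' = [439913287/2148242087, -2966126653/19334178783, 9424202677/19334178783], P' = [325580572/2148242087 -395842184/2148242087 -659091146/2148242087; -395842184/2148242087 19751595442/19334178783 24418169168/19334178783; -659091146/2148242087 24418169168/19334178783 34353100468/19334178783]

step 0: x̄ = F·x = [9, 0, 3]
step 0: P̄ = F·P·Fᵀ + Q = [15 7 -10; 7 16 -25; -10 -25 59]
step 0: y = z − H·x̄ = [-31, -13]
step 0: S = H·P̄·Hᵀ + R = [432 -437; -437 906]
step 0: K = P̄·Hᵀ·S⁻¹ = [40993/200423 35479/200423; -6322/200423 21727/200423; 31947/200423 -31710/200423]
step 0: x' = x̄ + K·y = [71797/200423, -86469/200423, 23142/200423]
step 0: P' = (I − K·H)·P̄ = [36413/200423 -70114/200423 -104237/200423; -70114/200423 387702/200423 489712/200423; -104237/200423 489712/200423 662041/200423]
step 1: x̄ = F·x = [2371/200423, 206921/200423, -356717/200423]
step 1: P̄ = F·P·Fᵀ + Q = [7421896/200423 4327858/200423 -9496718/200423; 4327858/200423 3273069/200423 -6267734/200423; -9496718/200423 -6267734/200423 14235788/200423]
step 1: y = z − H·x̄ = [1521009/200423, -1539362/200423]
step 1: S = H·P̄·Hᵀ + R = [21279875/200423 -54094804/200423; -54094804/200423 319610051/200423]
step 1: K = P̄·Hᵀ·S⁻¹ = [450243792/2148242087 390908442/2148242087; -1354591516/19334178783 1646644339/19334178783; 2074401658/19334178783 -3657667030/19334178783]
step 1: x' = x̄ + K·y = [439913287/2148242087, -2966126653/19334178783, 9424202677/19334178783]
step 1: P' = (I − K·H)·P̄ = [325580572/2148242087 -395842184/2148242087 -659091146/2148242087; -395842184/2148242087 19751595442/19334178783 24418169168/19334178783; -659091146/2148242087 24418169168/19334178783 34353100468/19334178783]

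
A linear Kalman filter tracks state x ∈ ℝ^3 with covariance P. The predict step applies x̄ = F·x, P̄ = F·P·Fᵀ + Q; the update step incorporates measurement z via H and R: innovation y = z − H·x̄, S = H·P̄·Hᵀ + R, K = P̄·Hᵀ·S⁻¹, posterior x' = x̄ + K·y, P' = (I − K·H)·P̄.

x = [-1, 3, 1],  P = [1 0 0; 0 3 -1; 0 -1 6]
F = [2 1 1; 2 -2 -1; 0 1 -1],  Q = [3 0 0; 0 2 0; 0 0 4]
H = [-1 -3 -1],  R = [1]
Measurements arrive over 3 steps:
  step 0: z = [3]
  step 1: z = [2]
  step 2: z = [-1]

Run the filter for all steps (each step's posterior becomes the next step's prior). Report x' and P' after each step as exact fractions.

step 0: x' = [32/21, -18/7, 43/14], P' = [292/21 -26/7 -39/14; -26/7 37/14 -109/28; -39/14 -109/28 813/56]
step 1: x' = [319715/229631, 195052/229631, -1361569/229631], P' = [3383373/229631 211511/229631 -3985477/229631; 211511/229631 233864/229631 -848862/229631; -3985477/229631 -848862/229631 6536374/229631]
step 2: x' = [-451667042/110617243, 44891301/110617243, 429018529/110617243], P' = [3561894021/442468972 -35319519/221234486 -829431886/110617243; -35319519/221234486 93489917/110617243 -233004096/110617243; -829431886/110617243 -233004096/110617243 1541523982/110617243]

step 0: x̄ = F·x = [2, -9, 2]
step 0: P̄ = F·P·Fᵀ + Q = [14 -5 -3; -5 20 -1; -3 -1 15]
step 0: y = z − H·x̄ = [-20]
step 0: S = H·P̄·Hᵀ + R = [168]
step 0: K = P̄·Hᵀ·S⁻¹ = [1/42; -9/28; -3/56]
step 0: x' = x̄ + K·y = [32/21, -18/7, 43/14]
step 0: P' = (I − K·H)·P̄ = [292/21 -26/7 -39/14; -26/7 37/14 -109/28; -39/14 -109/28 813/56]
step 1: x̄ = F·x = [149/42, 215/42, -79/14]
step 1: P̄ = F·P·Fᵀ + Q = [7055/168 9227/168 -769/56; 9227/168 18143/168 195/56; -769/56 195/56 1621/56]
step 1: y = z − H·x̄ = [641/42]
step 1: S = H·P̄·Hᵀ + R = [229631/168]
step 1: K = P̄·Hᵀ·S⁻¹ = [-32429/229631; -64241/229631; -4311/229631]
step 1: x' = x̄ + K·y = [319715/229631, 195052/229631, -1361569/229631]
step 1: P' = (I − K·H)·P̄ = [3383373/229631 211511/229631 -3985477/229631; 211511/229631 233864/229631 -848862/229631; -3985477/229631 -848862/229631 6536374/229631]
step 2: x̄ = F·x = [-527087/229631, 1610895/229631, 1556621/229631]
step 2: P̄ = F·P·Fᵀ + Q = [4199035/229631 8652954/229631 2091466/229631; 8652954/229631 32318956/229631 13613760/229631; 2091466/229631 13613760/229631 9386486/229631]
step 2: y = z − H·x̄ = [5632588/229631]
step 2: S = H·P̄·Hᵀ + R = [442468972/229631]
step 2: K = P̄·Hᵀ·S⁻¹ = [-32249363/442468972; -59611791/221234486; -13079808/110617243]
step 2: x' = x̄ + K·y = [-451667042/110617243, 44891301/110617243, 429018529/110617243]
step 2: P' = (I − K·H)·P̄ = [3561894021/442468972 -35319519/221234486 -829431886/110617243; -35319519/221234486 93489917/110617243 -233004096/110617243; -829431886/110617243 -233004096/110617243 1541523982/110617243]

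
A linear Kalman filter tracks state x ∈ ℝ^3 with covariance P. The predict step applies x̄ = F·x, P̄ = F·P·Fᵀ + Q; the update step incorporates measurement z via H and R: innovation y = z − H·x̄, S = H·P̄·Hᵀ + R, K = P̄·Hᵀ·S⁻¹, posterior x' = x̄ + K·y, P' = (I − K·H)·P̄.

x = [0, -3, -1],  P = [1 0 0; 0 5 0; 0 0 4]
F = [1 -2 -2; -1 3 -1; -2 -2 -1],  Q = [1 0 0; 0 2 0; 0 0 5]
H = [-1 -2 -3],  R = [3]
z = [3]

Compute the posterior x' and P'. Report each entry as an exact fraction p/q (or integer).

x' = [104/23, -1360/161, 73/23]
P' = [524/23 -574/23 213/23; -574/23 16663/322 -1203/46; 213/23 -1203/46 671/46]

x̄ = F·x = [8, -8, 7]
P̄ = F·P·Fᵀ + Q = [38 -23 26; -23 52 -24; 26 -24 33]
y = z − H·x̄ = [16]
S = H·P̄·Hᵀ + R = [322]
K = P̄·Hᵀ·S⁻¹ = [-5/23; -9/322; -11/46]
x' = x̄ + K·y = [104/23, -1360/161, 73/23]
P' = (I − K·H)·P̄ = [524/23 -574/23 213/23; -574/23 16663/322 -1203/46; 213/23 -1203/46 671/46]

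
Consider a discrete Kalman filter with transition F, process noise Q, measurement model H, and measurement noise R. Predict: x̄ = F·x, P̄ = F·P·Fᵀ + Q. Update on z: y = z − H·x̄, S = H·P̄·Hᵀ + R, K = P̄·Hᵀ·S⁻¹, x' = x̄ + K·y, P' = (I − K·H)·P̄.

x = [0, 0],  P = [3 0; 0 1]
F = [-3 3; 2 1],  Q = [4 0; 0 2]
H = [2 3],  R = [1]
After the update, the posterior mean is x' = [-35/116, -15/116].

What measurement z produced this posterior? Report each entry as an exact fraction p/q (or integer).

z = [-1]

x̄ = F·x = [0, 0]
P̄ = F·P·Fᵀ + Q = [40 -15; -15 15]
S = H·P̄·Hᵀ + R = [116]
K = P̄·Hᵀ·S⁻¹ = [35/116; 15/116]
x' − x̄ = [-35/116, -15/116] = K·y
y = (KᵀK)⁻¹·Kᵀ·(x' − x̄) = [-1]
z = y + H·x̄ = [-1] + [0] = [-1]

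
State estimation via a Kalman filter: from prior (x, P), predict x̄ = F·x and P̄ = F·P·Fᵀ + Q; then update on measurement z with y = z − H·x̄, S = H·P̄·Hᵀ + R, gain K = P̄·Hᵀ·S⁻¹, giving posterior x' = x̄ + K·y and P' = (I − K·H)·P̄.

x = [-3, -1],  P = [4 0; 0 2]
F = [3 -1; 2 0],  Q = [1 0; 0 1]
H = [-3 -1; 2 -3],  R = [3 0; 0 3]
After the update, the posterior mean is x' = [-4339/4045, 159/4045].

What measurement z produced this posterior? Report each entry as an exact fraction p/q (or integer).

z = [3, -3]

x̄ = F·x = [-8, -6]
P̄ = F·P·Fᵀ + Q = [39 24; 24 17]
S = H·P̄·Hᵀ + R = [515 -15; -15 24]
K = P̄·Hᵀ·S⁻¹ = [-1098/4045 65/809; -727/4045 -192/809]
x' − x̄ = [28021/4045, 24429/4045] = K·y
y = (KᵀK)⁻¹·Kᵀ·(x' − x̄) = [-27, -5]
z = y + H·x̄ = [-27, -5] + [30, 2] = [3, -3]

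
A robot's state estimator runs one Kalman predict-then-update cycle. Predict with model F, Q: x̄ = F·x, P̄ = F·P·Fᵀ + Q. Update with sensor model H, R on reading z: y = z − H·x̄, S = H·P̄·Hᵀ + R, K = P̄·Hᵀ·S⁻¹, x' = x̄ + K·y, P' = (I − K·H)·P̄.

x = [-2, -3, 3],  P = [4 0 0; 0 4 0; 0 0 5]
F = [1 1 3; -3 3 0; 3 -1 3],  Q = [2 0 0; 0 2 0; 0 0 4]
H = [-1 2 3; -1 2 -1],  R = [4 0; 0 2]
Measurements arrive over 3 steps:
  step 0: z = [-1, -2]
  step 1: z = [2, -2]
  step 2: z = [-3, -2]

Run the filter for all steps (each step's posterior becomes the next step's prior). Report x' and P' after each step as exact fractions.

step 0: x' = [5786/37021, -29369/37021, 10389/37021], P' = [473027/37021 242112/37021 14217/37021; 242112/37021 136458/37021 4700/37021; 14217/37021 4700/37021 13735/37021]
step 1: x' = [-119295406/129337565, -132637109/129337565, 122857366/129337565], P' = [1580136254/388012695 740967796/388012695 57116606/388012695; 740967796/388012695 474595829/388012695 373174/388012695; 57116606/388012695 373174/388012695 141462134/388012695]
step 2: x' = [903436698813/1563499403023, -1214934530916/1563499403023, -294137202340/1563499403023], P' = [6212672838351/1563499403023 2920782289273/1563499403023 213301747487/1563499403023; 2920782289273/1563499403023 1885080906999/1563499403023 -5580782731/1563499403023; 213301747487/1563499403023 -5580782731/1563499403023 568185173899/1563499403023]

step 0: x̄ = F·x = [4, -3, 6]
step 0: P̄ = F·P·Fᵀ + Q = [55 0 53; 0 74 -48; 53 -48 89]
step 0: y = z − H·x̄ = [-9, 14]
step 0: S = H·P̄·Hᵀ + R = [262 -214; -214 740]
step 0: K = P̄·Hᵀ·S⁻¹ = [13462/37021 -1510/37021; 11226/37021 13052/37021; 9097/37021 -9276/37021]
step 0: x' = x̄ + K·y = [5786/37021, -29369/37021, 10389/37021]
step 0: P' = (I − K·H)·P̄ = [473027/37021 242112/37021 14217/37021; 242112/37021 136458/37021 4700/37021; 14217/37021 4700/37021 13735/37021]
step 1: x̄ = F·x = [7584/37021, -105465/37021, 77894/37021]
step 1: P̄ = F·P·Fᵀ + Q = [1404868/37021 -1095360/37021 2061066/37021; -1095360/37021 1201391/37021 -1846926/37021; 2061066/37021 -1846926/37021 3440434/37021]
step 1: y = z − H·x̄ = [58874/37021, 222366/37021]
step 1: S = H·P̄·Hᵀ + R = [7174354/37021 -11239266/37021; -11239266/37021 25616184/37021]
step 1: K = P̄·Hᵀ·S⁻¹ = [6095763/129337565 -77658634/388012695; 17445282/129337565 103925344/388012695; 30668012/129337565 -98916196/388012695]
step 1: x' = x̄ + K·y = [-119295406/129337565, -132637109/129337565, 122857366/129337565]
step 1: P' = (I − K·H)·P̄ = [1580136254/388012695 740967796/388012695 57116606/388012695; 740967796/388012695 474595829/388012695 373174/388012695; 57116606/388012695 373174/388012695 141462134/388012695]
step 2: x̄ = F·x = [116639583/129337565, -40025109/129337565, 143322989/129337565]
step 2: P̄ = F·P·Fᵀ + Q = [1976930317/129337565 -1275770721/129337565 2568769001/129337565; -1275770721/129337565 1977064603/129337565 -2421363703/129337565; 2568769001/129337565 -2421363703/129337565 14101085189/388012695]
step 2: y = z − H·x̄ = [-621291861/129337565, 16267532/25867513]
step 2: S = H·P̄·Hᵀ + R = [13339898998/129337565 -2787161278/25867513; -2787161278/25867513 20862180772/77602539]
step 2: K = P̄·Hᵀ·S⁻¹ = [67199245664/1563499403023 -292205003646/1563499403023; 208159294133/1563499403023 427480153728/1563499403023; 370023052187/1563499403023 -396324243424/1563499403023]
step 2: x' = x̄ + K·y = [903436698813/1563499403023, -1214934530916/1563499403023, -294137202340/1563499403023]
step 2: P' = (I − K·H)·P̄ = [6212672838351/1563499403023 2920782289273/1563499403023 213301747487/1563499403023; 2920782289273/1563499403023 1885080906999/1563499403023 -5580782731/1563499403023; 213301747487/1563499403023 -5580782731/1563499403023 568185173899/1563499403023]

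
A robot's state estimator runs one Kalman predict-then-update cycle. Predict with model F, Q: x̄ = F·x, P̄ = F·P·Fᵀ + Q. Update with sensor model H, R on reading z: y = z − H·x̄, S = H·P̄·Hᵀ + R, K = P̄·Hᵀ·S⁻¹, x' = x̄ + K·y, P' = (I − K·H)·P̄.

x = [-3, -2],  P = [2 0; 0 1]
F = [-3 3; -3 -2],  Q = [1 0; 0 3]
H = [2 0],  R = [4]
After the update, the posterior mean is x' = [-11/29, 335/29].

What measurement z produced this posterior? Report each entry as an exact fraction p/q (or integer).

x̄ = F·x = [3, 13]
P̄ = F·P·Fᵀ + Q = [28 12; 12 25]
S = H·P̄·Hᵀ + R = [116]
K = P̄·Hᵀ·S⁻¹ = [14/29; 6/29]
x' − x̄ = [-98/29, -42/29] = K·y
y = (KᵀK)⁻¹·Kᵀ·(x' − x̄) = [-7]
z = y + H·x̄ = [-7] + [6] = [-1]

z = [-1]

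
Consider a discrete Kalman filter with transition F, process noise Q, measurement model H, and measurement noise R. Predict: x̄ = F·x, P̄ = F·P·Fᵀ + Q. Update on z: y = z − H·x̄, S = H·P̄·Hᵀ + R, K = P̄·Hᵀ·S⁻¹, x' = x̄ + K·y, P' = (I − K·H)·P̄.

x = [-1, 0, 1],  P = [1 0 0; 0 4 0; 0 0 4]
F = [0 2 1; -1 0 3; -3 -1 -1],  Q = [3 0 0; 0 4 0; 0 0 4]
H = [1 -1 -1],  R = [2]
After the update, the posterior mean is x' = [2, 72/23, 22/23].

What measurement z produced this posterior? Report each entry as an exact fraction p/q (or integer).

z = [-2]

x̄ = F·x = [1, 4, 2]
P̄ = F·P·Fᵀ + Q = [23 12 -12; 12 41 -9; -12 -9 21]
S = H·P̄·Hᵀ + R = [69]
K = P̄·Hᵀ·S⁻¹ = [1/3; -20/69; -8/23]
x' − x̄ = [1, -20/23, -24/23] = K·y
y = (KᵀK)⁻¹·Kᵀ·(x' − x̄) = [3]
z = y + H·x̄ = [3] + [-5] = [-2]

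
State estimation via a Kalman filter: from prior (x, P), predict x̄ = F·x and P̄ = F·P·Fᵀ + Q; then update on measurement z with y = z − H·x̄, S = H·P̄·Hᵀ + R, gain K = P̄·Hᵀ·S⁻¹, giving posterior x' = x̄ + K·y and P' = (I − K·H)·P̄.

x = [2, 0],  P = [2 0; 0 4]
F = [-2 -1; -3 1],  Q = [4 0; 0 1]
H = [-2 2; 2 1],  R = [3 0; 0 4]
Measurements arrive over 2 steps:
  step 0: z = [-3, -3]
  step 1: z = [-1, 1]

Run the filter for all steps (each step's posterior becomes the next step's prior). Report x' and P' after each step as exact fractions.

step 0: x̄ = F·x = [-4, -6]
step 0: P̄ = F·P·Fᵀ + Q = [16 8; 8 23]
step 0: y = z − H·x̄ = [1, 11]
step 0: S = H·P̄·Hᵀ + R = [95 -2; -2 123]
step 0: K = P̄·Hᵀ·S⁻¹ = [-1888/11681 3768/11681; 3768/11681 3765/11681]
step 0: x' = x̄ + K·y = [-7164/11681, -24903/11681]
step 0: P' = (I − K·H)·P̄ = [5968/11681 3136/11681; 3136/11681 8788/11681]
step 1: x̄ = F·x = [39231/11681, -3411/11681]
step 1: P̄ = F·P·Fᵀ + Q = [91928/11681 30156/11681; 30156/11681 55365/11681]
step 1: y = z − H·x̄ = [73603/11681, -63370/11681]
step 1: S = H·P̄·Hᵀ + R = [382967/11681 -196670/11681; -196670/11681 590425/11681]
step 1: K = P̄·Hᵀ·S⁻¹ = [-528272/3209215 4936404/16046075; 899208/3209215 4641399/16046075]
step 1: x' = x̄ + K·y = [2093513/3209215, -307107/3209215]
step 1: P' = (I − K·H)·P̄ = [7902552/16046075 3940512/16046075; 3940512/16046075 10684572/16046075]

step 0: x' = [-7164/11681, -24903/11681], P' = [5968/11681 3136/11681; 3136/11681 8788/11681]
step 1: x' = [2093513/3209215, -307107/3209215], P' = [7902552/16046075 3940512/16046075; 3940512/16046075 10684572/16046075]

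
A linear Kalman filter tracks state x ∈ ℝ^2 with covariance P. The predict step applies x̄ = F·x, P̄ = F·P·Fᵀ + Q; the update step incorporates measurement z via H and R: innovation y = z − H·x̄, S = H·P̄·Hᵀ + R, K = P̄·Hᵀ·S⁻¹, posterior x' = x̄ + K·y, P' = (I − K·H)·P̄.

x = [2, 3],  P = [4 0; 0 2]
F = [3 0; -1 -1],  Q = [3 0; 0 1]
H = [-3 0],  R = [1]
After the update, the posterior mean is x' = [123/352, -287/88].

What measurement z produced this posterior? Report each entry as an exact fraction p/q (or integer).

x̄ = F·x = [6, -5]
P̄ = F·P·Fᵀ + Q = [39 -12; -12 7]
S = H·P̄·Hᵀ + R = [352]
K = P̄·Hᵀ·S⁻¹ = [-117/352; 9/88]
x' − x̄ = [-1989/352, 153/88] = K·y
y = (KᵀK)⁻¹·Kᵀ·(x' − x̄) = [17]
z = y + H·x̄ = [17] + [-18] = [-1]

z = [-1]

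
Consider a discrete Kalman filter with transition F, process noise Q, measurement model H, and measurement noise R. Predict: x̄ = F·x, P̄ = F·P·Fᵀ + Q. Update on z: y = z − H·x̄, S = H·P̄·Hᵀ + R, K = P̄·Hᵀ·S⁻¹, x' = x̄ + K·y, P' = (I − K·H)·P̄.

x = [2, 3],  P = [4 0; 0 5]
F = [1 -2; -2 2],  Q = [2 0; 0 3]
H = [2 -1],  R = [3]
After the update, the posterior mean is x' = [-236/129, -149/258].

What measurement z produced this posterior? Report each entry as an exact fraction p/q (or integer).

z = [-3]

x̄ = F·x = [-4, 2]
P̄ = F·P·Fᵀ + Q = [26 -28; -28 39]
S = H·P̄·Hᵀ + R = [258]
K = P̄·Hᵀ·S⁻¹ = [40/129; -95/258]
x' − x̄ = [280/129, -665/258] = K·y
y = (KᵀK)⁻¹·Kᵀ·(x' − x̄) = [7]
z = y + H·x̄ = [7] + [-10] = [-3]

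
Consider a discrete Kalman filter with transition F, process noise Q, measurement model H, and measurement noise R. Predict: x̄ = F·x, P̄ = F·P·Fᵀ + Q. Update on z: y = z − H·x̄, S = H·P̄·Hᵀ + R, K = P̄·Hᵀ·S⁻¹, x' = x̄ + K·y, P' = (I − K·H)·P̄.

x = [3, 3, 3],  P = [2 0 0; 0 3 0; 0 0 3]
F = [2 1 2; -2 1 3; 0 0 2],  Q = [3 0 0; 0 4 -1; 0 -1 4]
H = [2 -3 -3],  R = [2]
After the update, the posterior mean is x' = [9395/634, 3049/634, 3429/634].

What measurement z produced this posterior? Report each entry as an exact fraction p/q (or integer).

z = [-1]

x̄ = F·x = [15, 6, 6]
P̄ = F·P·Fᵀ + Q = [26 13 12; 13 42 17; 12 17 16]
S = H·P̄·Hᵀ + R = [634]
K = P̄·Hᵀ·S⁻¹ = [-23/634; -151/634; -75/634]
x' − x̄ = [-115/634, -755/634, -375/634] = K·y
y = (KᵀK)⁻¹·Kᵀ·(x' − x̄) = [5]
z = y + H·x̄ = [5] + [-6] = [-1]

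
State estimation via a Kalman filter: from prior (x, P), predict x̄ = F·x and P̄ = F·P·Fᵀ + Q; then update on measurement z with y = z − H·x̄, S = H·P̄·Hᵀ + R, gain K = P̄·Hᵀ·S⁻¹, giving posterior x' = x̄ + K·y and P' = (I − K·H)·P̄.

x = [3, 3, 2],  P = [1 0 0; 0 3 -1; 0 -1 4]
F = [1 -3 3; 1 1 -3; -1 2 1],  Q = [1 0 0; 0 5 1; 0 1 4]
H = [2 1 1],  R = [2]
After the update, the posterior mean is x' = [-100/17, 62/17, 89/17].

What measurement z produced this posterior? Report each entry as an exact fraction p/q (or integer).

z = [-3]

x̄ = F·x = [0, 0, 5]
P̄ = F·P·Fᵀ + Q = [83 -56 -10; -56 51 -1; -10 -1 17]
S = H·P̄·Hᵀ + R = [136]
K = P̄·Hᵀ·S⁻¹ = [25/34; -31/68; -1/34]
x' − x̄ = [-100/17, 62/17, 4/17] = K·y
y = (KᵀK)⁻¹·Kᵀ·(x' − x̄) = [-8]
z = y + H·x̄ = [-8] + [5] = [-3]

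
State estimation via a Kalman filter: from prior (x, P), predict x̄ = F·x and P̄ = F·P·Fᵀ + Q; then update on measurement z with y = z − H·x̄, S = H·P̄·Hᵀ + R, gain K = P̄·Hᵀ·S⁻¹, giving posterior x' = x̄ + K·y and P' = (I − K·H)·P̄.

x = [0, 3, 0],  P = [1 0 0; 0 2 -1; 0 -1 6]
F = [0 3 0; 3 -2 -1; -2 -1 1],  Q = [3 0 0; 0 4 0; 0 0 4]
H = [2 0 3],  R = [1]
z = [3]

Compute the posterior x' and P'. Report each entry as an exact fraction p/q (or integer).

x̄ = F·x = [9, -6, -3]
P̄ = F·P·Fᵀ + Q = [21 -9 -9; -9 23 -7; -9 -7 18]
y = z − H·x̄ = [-6]
S = H·P̄·Hᵀ + R = [139]
K = P̄·Hᵀ·S⁻¹ = [15/139; -39/139; 36/139]
x' = x̄ + K·y = [1161/139, -600/139, -633/139]
P' = (I − K·H)·P̄ = [2694/139 -666/139 -1791/139; -666/139 1676/139 431/139; -1791/139 431/139 1206/139]

x' = [1161/139, -600/139, -633/139]
P' = [2694/139 -666/139 -1791/139; -666/139 1676/139 431/139; -1791/139 431/139 1206/139]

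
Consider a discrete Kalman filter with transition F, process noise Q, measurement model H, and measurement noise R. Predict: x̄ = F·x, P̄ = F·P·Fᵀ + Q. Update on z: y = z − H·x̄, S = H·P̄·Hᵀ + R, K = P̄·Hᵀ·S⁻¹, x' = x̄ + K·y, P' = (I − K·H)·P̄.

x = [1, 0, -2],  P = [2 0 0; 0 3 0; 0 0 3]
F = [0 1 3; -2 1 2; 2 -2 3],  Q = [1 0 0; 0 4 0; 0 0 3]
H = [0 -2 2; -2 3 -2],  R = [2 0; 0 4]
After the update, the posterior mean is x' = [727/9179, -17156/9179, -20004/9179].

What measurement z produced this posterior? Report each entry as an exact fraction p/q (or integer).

z = [-1, -2]

x̄ = F·x = [-6, -6, -4]
P̄ = F·P·Fᵀ + Q = [31 21 21; 21 27 4; 21 4 50]
S = H·P̄·Hᵀ + R = [278 -322; -322 439]
K = P̄·Hᵀ·S⁻¹ = [-6601/9179 -5699/9179; -5106/9179 -3097/9179; -736/9179 -3258/9179]
x' − x̄ = [55801/9179, 37918/9179, 16712/9179] = K·y
y = (KᵀK)⁻¹·Kᵀ·(x' − x̄) = [-5, -4]
z = y + H·x̄ = [-5, -4] + [4, 2] = [-1, -2]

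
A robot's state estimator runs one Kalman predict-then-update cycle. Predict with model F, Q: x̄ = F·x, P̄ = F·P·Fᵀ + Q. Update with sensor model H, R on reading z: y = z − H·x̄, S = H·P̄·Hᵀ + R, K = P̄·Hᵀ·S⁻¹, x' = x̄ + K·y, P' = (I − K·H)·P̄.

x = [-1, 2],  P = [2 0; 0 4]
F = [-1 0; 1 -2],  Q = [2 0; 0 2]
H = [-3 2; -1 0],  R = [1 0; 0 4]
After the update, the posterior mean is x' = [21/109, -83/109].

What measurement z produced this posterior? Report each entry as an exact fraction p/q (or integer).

z = [-2, -1]

x̄ = F·x = [1, -5]
P̄ = F·P·Fᵀ + Q = [4 -2; -2 20]
S = H·P̄·Hᵀ + R = [141 16; 16 8]
K = P̄·Hᵀ·S⁻¹ = [-8/109 -77/218; 42/109 -227/436]
x' − x̄ = [-88/109, 462/109] = K·y
y = (KᵀK)⁻¹·Kᵀ·(x' − x̄) = [11, 0]
z = y + H·x̄ = [11, 0] + [-13, -1] = [-2, -1]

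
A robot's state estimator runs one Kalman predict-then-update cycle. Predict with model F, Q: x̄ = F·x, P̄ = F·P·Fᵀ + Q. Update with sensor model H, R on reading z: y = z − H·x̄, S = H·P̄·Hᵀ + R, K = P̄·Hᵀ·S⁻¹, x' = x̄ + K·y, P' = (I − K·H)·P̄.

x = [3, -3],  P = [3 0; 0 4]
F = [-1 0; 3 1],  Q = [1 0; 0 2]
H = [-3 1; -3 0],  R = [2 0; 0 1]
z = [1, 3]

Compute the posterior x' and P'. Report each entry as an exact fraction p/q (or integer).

x' = [-153/164, -225/164]
P' = [59/656 135/656; 135/656 1443/656]

x̄ = F·x = [-3, 6]
P̄ = F·P·Fᵀ + Q = [4 -9; -9 33]
y = z − H·x̄ = [-14, -6]
S = H·P̄·Hᵀ + R = [125 63; 63 37]
K = P̄·Hᵀ·S⁻¹ = [-21/656 -177/656; 519/656 -405/656]
x' = x̄ + K·y = [-153/164, -225/164]
P' = (I − K·H)·P̄ = [59/656 135/656; 135/656 1443/656]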